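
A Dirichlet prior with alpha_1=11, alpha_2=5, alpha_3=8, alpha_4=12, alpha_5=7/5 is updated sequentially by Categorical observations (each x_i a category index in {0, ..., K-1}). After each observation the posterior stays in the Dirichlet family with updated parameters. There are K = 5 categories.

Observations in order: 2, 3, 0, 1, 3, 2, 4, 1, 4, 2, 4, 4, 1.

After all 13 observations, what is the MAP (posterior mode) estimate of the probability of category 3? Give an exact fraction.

obs 1: x=2 → posterior Dirichlet(11, 5, 9, 12, 7/5)
obs 2: x=3 → posterior Dirichlet(11, 5, 9, 13, 7/5)
obs 3: x=0 → posterior Dirichlet(12, 5, 9, 13, 7/5)
obs 4: x=1 → posterior Dirichlet(12, 6, 9, 13, 7/5)
obs 5: x=3 → posterior Dirichlet(12, 6, 9, 14, 7/5)
obs 6: x=2 → posterior Dirichlet(12, 6, 10, 14, 7/5)
obs 7: x=4 → posterior Dirichlet(12, 6, 10, 14, 12/5)
obs 8: x=1 → posterior Dirichlet(12, 7, 10, 14, 12/5)
obs 9: x=4 → posterior Dirichlet(12, 7, 10, 14, 17/5)
obs 10: x=2 → posterior Dirichlet(12, 7, 11, 14, 17/5)
obs 11: x=4 → posterior Dirichlet(12, 7, 11, 14, 22/5)
obs 12: x=4 → posterior Dirichlet(12, 7, 11, 14, 27/5)
obs 13: x=1 → posterior Dirichlet(12, 8, 11, 14, 27/5)

65/227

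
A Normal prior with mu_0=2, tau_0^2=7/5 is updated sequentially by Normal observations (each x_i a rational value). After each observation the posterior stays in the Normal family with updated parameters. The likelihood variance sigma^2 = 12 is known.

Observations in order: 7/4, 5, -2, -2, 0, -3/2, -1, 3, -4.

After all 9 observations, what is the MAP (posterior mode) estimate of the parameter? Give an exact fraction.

153/164

obs 1: x=7/4 → posterior Normal(529/268, 84/67)
obs 2: x=5 → posterior Normal(669/296, 42/37)
obs 3: x=-2 → posterior Normal(613/324, 28/27)
obs 4: x=-2 → posterior Normal(557/352, 21/22)
obs 5: x=0 → posterior Normal(557/380, 84/95)
obs 6: x=-3/2 → posterior Normal(515/408, 14/17)
obs 7: x=-1 → posterior Normal(487/436, 84/109)
obs 8: x=3 → posterior Normal(571/464, 21/29)
obs 9: x=-4 → posterior Normal(153/164, 28/41)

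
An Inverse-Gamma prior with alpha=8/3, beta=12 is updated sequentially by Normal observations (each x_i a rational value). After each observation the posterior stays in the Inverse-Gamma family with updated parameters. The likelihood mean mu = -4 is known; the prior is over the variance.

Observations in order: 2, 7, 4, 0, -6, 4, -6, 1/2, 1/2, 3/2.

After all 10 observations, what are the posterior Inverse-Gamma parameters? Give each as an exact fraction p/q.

obs 1: x=2 → posterior Inverse-Gamma(19/6, 30)
obs 2: x=7 → posterior Inverse-Gamma(11/3, 181/2)
obs 3: x=4 → posterior Inverse-Gamma(25/6, 245/2)
obs 4: x=0 → posterior Inverse-Gamma(14/3, 261/2)
obs 5: x=-6 → posterior Inverse-Gamma(31/6, 265/2)
obs 6: x=4 → posterior Inverse-Gamma(17/3, 329/2)
obs 7: x=-6 → posterior Inverse-Gamma(37/6, 333/2)
obs 8: x=1/2 → posterior Inverse-Gamma(20/3, 1413/8)
obs 9: x=1/2 → posterior Inverse-Gamma(43/6, 747/4)
obs 10: x=3/2 → posterior Inverse-Gamma(23/3, 1615/8)

alpha=23/3, beta=1615/8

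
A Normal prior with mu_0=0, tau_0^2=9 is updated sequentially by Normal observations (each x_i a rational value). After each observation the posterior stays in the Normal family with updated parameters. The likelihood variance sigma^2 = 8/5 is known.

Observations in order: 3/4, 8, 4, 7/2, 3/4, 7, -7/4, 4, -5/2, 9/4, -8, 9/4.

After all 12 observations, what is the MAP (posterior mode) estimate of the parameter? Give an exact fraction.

obs 1: x=3/4 → posterior Normal(135/212, 72/53)
obs 2: x=8 → posterior Normal(225/56, 36/49)
obs 3: x=4 → posterior Normal(2295/572, 72/143)
obs 4: x=7/2 → posterior Normal(2925/752, 18/47)
obs 5: x=3/4 → posterior Normal(765/233, 72/233)
obs 6: x=7 → posterior Normal(540/139, 36/139)
obs 7: x=-7/4 → posterior Normal(4005/1292, 72/323)
obs 8: x=4 → posterior Normal(4725/1472, 9/46)
obs 9: x=-5/2 → posterior Normal(4275/1652, 72/413)
obs 10: x=9/4 → posterior Normal(585/229, 36/229)
obs 11: x=-8 → posterior Normal(810/503, 72/503)
obs 12: x=9/4 → posterior Normal(3645/2192, 18/137)

3645/2192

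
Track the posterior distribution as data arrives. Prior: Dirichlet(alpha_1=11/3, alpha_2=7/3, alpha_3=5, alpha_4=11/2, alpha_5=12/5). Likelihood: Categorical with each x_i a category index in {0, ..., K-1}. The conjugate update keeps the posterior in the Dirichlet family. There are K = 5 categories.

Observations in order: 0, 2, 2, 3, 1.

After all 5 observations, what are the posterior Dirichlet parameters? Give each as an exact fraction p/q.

obs 1: x=0 → posterior Dirichlet(14/3, 7/3, 5, 11/2, 12/5)
obs 2: x=2 → posterior Dirichlet(14/3, 7/3, 6, 11/2, 12/5)
obs 3: x=2 → posterior Dirichlet(14/3, 7/3, 7, 11/2, 12/5)
obs 4: x=3 → posterior Dirichlet(14/3, 7/3, 7, 13/2, 12/5)
obs 5: x=1 → posterior Dirichlet(14/3, 10/3, 7, 13/2, 12/5)

alpha_1=14/3, alpha_2=10/3, alpha_3=7, alpha_4=13/2, alpha_5=12/5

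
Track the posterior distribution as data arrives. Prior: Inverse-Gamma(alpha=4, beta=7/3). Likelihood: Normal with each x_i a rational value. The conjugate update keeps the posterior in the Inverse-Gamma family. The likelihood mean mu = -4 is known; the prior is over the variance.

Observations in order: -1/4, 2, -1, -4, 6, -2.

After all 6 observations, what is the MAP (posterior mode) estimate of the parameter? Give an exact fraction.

8051/768

obs 1: x=-1/4 → posterior Inverse-Gamma(9/2, 899/96)
obs 2: x=2 → posterior Inverse-Gamma(5, 2627/96)
obs 3: x=-1 → posterior Inverse-Gamma(11/2, 3059/96)
obs 4: x=-4 → posterior Inverse-Gamma(6, 3059/96)
obs 5: x=6 → posterior Inverse-Gamma(13/2, 7859/96)
obs 6: x=-2 → posterior Inverse-Gamma(7, 8051/96)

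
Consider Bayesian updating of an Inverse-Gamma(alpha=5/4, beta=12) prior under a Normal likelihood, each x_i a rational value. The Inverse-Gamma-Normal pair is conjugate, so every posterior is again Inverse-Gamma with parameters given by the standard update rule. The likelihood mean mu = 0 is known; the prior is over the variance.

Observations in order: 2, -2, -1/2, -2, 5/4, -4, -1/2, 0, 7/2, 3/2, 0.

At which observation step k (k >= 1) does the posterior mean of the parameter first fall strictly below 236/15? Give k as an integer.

k = 2

obs 1: x=2 → posterior Inverse-Gamma(7/4, 14)
obs 2: x=-2 → posterior Inverse-Gamma(9/4, 16)
obs 3: x=-1/2 → posterior Inverse-Gamma(11/4, 129/8)
obs 4: x=-2 → posterior Inverse-Gamma(13/4, 145/8)
obs 5: x=5/4 → posterior Inverse-Gamma(15/4, 605/32)
obs 6: x=-4 → posterior Inverse-Gamma(17/4, 861/32)
obs 7: x=-1/2 → posterior Inverse-Gamma(19/4, 865/32)
obs 8: x=0 → posterior Inverse-Gamma(21/4, 865/32)
obs 9: x=7/2 → posterior Inverse-Gamma(23/4, 1061/32)
obs 10: x=3/2 → posterior Inverse-Gamma(25/4, 1097/32)
obs 11: x=0 → posterior Inverse-Gamma(27/4, 1097/32)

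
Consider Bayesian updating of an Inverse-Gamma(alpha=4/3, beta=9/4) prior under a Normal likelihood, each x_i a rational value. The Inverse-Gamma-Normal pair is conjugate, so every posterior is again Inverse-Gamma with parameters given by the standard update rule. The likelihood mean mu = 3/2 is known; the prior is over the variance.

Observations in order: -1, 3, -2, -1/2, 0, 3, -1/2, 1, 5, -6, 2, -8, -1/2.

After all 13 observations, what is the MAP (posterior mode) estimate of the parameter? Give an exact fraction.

603/53

obs 1: x=-1 → posterior Inverse-Gamma(11/6, 43/8)
obs 2: x=3 → posterior Inverse-Gamma(7/3, 13/2)
obs 3: x=-2 → posterior Inverse-Gamma(17/6, 101/8)
obs 4: x=-1/2 → posterior Inverse-Gamma(10/3, 117/8)
obs 5: x=0 → posterior Inverse-Gamma(23/6, 63/4)
obs 6: x=3 → posterior Inverse-Gamma(13/3, 135/8)
obs 7: x=-1/2 → posterior Inverse-Gamma(29/6, 151/8)
obs 8: x=1 → posterior Inverse-Gamma(16/3, 19)
obs 9: x=5 → posterior Inverse-Gamma(35/6, 201/8)
obs 10: x=-6 → posterior Inverse-Gamma(19/3, 213/4)
obs 11: x=2 → posterior Inverse-Gamma(41/6, 427/8)
obs 12: x=-8 → posterior Inverse-Gamma(22/3, 197/2)
obs 13: x=-1/2 → posterior Inverse-Gamma(47/6, 201/2)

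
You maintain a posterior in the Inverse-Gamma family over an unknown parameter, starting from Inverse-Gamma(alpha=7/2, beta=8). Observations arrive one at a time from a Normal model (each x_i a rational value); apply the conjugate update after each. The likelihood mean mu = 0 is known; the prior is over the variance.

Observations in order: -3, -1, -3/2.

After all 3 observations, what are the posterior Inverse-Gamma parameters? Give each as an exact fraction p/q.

obs 1: x=-3 → posterior Inverse-Gamma(4, 25/2)
obs 2: x=-1 → posterior Inverse-Gamma(9/2, 13)
obs 3: x=-3/2 → posterior Inverse-Gamma(5, 113/8)

alpha=5, beta=113/8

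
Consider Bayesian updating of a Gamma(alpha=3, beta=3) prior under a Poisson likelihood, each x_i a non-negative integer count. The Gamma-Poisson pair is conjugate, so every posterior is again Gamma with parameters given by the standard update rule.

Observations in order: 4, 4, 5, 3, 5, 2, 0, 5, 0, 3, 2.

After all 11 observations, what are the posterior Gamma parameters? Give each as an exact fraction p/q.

obs 1: x=4 → posterior Gamma(7, 4)
obs 2: x=4 → posterior Gamma(11, 5)
obs 3: x=5 → posterior Gamma(16, 6)
obs 4: x=3 → posterior Gamma(19, 7)
obs 5: x=5 → posterior Gamma(24, 8)
obs 6: x=2 → posterior Gamma(26, 9)
obs 7: x=0 → posterior Gamma(26, 10)
obs 8: x=5 → posterior Gamma(31, 11)
obs 9: x=0 → posterior Gamma(31, 12)
obs 10: x=3 → posterior Gamma(34, 13)
obs 11: x=2 → posterior Gamma(36, 14)

alpha=36, beta=14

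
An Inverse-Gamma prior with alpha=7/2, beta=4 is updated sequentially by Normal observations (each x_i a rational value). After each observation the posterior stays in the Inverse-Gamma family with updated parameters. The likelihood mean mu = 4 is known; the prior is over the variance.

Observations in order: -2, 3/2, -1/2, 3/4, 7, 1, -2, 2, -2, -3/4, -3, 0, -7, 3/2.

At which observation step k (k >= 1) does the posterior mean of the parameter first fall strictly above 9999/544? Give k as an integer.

obs 1: x=-2 → posterior Inverse-Gamma(4, 22)
obs 2: x=3/2 → posterior Inverse-Gamma(9/2, 201/8)
obs 3: x=-1/2 → posterior Inverse-Gamma(5, 141/4)
obs 4: x=3/4 → posterior Inverse-Gamma(11/2, 1297/32)
obs 5: x=7 → posterior Inverse-Gamma(6, 1441/32)
obs 6: x=1 → posterior Inverse-Gamma(13/2, 1585/32)
obs 7: x=-2 → posterior Inverse-Gamma(7, 2161/32)
obs 8: x=2 → posterior Inverse-Gamma(15/2, 2225/32)
obs 9: x=-2 → posterior Inverse-Gamma(8, 2801/32)
obs 10: x=-3/4 → posterior Inverse-Gamma(17/2, 1581/16)
obs 11: x=-3 → posterior Inverse-Gamma(9, 1973/16)
obs 12: x=0 → posterior Inverse-Gamma(19/2, 2101/16)
obs 13: x=-7 → posterior Inverse-Gamma(10, 3069/16)
obs 14: x=3/2 → posterior Inverse-Gamma(21/2, 3119/16)

k = 13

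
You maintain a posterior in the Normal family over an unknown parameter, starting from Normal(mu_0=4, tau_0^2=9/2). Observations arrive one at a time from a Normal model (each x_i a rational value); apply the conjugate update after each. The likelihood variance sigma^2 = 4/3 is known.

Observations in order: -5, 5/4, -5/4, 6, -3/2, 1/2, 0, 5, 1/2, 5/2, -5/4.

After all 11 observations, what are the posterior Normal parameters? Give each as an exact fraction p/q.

mu_0=857/1220, tau_0^2=36/305

obs 1: x=-5 → posterior Normal(-103/35, 36/35)
obs 2: x=5/4 → posterior Normal(-277/248, 18/31)
obs 3: x=-5/4 → posterior Normal(-103/89, 36/89)
obs 4: x=6 → posterior Normal(59/116, 9/29)
obs 5: x=-3/2 → posterior Normal(37/286, 36/143)
obs 6: x=1/2 → posterior Normal(16/85, 18/85)
obs 7: x=0 → posterior Normal(32/197, 36/197)
obs 8: x=5 → posterior Normal(167/224, 9/56)
obs 9: x=1/2 → posterior Normal(361/502, 36/251)
obs 10: x=5/2 → posterior Normal(124/139, 18/139)
obs 11: x=-5/4 → posterior Normal(857/1220, 36/305)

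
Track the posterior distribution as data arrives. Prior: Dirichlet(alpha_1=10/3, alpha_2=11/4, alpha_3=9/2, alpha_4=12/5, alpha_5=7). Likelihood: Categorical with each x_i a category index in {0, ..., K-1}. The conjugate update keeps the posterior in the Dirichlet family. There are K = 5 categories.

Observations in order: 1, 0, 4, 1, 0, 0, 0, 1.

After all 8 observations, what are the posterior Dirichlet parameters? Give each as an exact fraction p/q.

obs 1: x=1 → posterior Dirichlet(10/3, 15/4, 9/2, 12/5, 7)
obs 2: x=0 → posterior Dirichlet(13/3, 15/4, 9/2, 12/5, 7)
obs 3: x=4 → posterior Dirichlet(13/3, 15/4, 9/2, 12/5, 8)
obs 4: x=1 → posterior Dirichlet(13/3, 19/4, 9/2, 12/5, 8)
obs 5: x=0 → posterior Dirichlet(16/3, 19/4, 9/2, 12/5, 8)
obs 6: x=0 → posterior Dirichlet(19/3, 19/4, 9/2, 12/5, 8)
obs 7: x=0 → posterior Dirichlet(22/3, 19/4, 9/2, 12/5, 8)
obs 8: x=1 → posterior Dirichlet(22/3, 23/4, 9/2, 12/5, 8)

alpha_1=22/3, alpha_2=23/4, alpha_3=9/2, alpha_4=12/5, alpha_5=8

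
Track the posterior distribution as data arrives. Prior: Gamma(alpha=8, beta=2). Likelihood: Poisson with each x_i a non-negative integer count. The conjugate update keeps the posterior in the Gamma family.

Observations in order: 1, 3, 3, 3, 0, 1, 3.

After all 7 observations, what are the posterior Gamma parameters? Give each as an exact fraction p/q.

obs 1: x=1 → posterior Gamma(9, 3)
obs 2: x=3 → posterior Gamma(12, 4)
obs 3: x=3 → posterior Gamma(15, 5)
obs 4: x=3 → posterior Gamma(18, 6)
obs 5: x=0 → posterior Gamma(18, 7)
obs 6: x=1 → posterior Gamma(19, 8)
obs 7: x=3 → posterior Gamma(22, 9)

alpha=22, beta=9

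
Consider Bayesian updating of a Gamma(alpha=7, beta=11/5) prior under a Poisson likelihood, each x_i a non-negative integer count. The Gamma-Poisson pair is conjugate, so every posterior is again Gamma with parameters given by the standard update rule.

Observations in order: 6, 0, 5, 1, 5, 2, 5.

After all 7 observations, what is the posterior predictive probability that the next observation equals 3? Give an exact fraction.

obs 1: x=6 → posterior Gamma(13, 16/5)
obs 2: x=0 → posterior Gamma(13, 21/5)
obs 3: x=5 → posterior Gamma(18, 26/5)
obs 4: x=1 → posterior Gamma(19, 31/5)
obs 5: x=5 → posterior Gamma(24, 36/5)
obs 6: x=2 → posterior Gamma(26, 41/5)
obs 7: x=5 → posterior Gamma(31, 46/5)

2394843603138117185579648732787759801788954980302979072000/11412636563310020535312676286442850798092856895120599404201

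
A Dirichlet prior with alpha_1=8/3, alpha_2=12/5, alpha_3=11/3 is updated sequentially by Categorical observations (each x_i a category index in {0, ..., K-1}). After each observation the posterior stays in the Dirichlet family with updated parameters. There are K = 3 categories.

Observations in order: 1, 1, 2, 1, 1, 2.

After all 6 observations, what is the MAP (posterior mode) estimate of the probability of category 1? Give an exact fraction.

obs 1: x=1 → posterior Dirichlet(8/3, 17/5, 11/3)
obs 2: x=1 → posterior Dirichlet(8/3, 22/5, 11/3)
obs 3: x=2 → posterior Dirichlet(8/3, 22/5, 14/3)
obs 4: x=1 → posterior Dirichlet(8/3, 27/5, 14/3)
obs 5: x=1 → posterior Dirichlet(8/3, 32/5, 14/3)
obs 6: x=2 → posterior Dirichlet(8/3, 32/5, 17/3)

81/176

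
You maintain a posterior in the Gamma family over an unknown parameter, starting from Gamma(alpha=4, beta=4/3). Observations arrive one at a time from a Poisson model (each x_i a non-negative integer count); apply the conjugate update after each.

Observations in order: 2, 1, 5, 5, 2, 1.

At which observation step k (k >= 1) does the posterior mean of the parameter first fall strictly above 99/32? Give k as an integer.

obs 1: x=2 → posterior Gamma(6, 7/3)
obs 2: x=1 → posterior Gamma(7, 10/3)
obs 3: x=5 → posterior Gamma(12, 13/3)
obs 4: x=5 → posterior Gamma(17, 16/3)
obs 5: x=2 → posterior Gamma(19, 19/3)
obs 6: x=1 → posterior Gamma(20, 22/3)

k = 4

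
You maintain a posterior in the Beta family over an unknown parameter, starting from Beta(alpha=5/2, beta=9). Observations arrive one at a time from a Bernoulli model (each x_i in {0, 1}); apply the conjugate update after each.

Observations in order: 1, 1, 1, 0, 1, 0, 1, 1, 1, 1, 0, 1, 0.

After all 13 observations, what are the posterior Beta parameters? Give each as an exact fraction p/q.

obs 1: x=1 → posterior Beta(7/2, 9)
obs 2: x=1 → posterior Beta(9/2, 9)
obs 3: x=1 → posterior Beta(11/2, 9)
obs 4: x=0 → posterior Beta(11/2, 10)
obs 5: x=1 → posterior Beta(13/2, 10)
obs 6: x=0 → posterior Beta(13/2, 11)
obs 7: x=1 → posterior Beta(15/2, 11)
obs 8: x=1 → posterior Beta(17/2, 11)
obs 9: x=1 → posterior Beta(19/2, 11)
obs 10: x=1 → posterior Beta(21/2, 11)
obs 11: x=0 → posterior Beta(21/2, 12)
obs 12: x=1 → posterior Beta(23/2, 12)
obs 13: x=0 → posterior Beta(23/2, 13)

alpha=23/2, beta=13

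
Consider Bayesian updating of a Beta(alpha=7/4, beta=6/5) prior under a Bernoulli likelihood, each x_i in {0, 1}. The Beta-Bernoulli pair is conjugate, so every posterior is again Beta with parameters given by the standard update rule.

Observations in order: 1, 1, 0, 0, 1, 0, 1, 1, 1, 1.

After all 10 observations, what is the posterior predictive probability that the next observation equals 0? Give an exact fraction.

obs 1: x=1 → posterior Beta(11/4, 6/5)
obs 2: x=1 → posterior Beta(15/4, 6/5)
obs 3: x=0 → posterior Beta(15/4, 11/5)
obs 4: x=0 → posterior Beta(15/4, 16/5)
obs 5: x=1 → posterior Beta(19/4, 16/5)
obs 6: x=0 → posterior Beta(19/4, 21/5)
obs 7: x=1 → posterior Beta(23/4, 21/5)
obs 8: x=1 → posterior Beta(27/4, 21/5)
obs 9: x=1 → posterior Beta(31/4, 21/5)
obs 10: x=1 → posterior Beta(35/4, 21/5)

12/37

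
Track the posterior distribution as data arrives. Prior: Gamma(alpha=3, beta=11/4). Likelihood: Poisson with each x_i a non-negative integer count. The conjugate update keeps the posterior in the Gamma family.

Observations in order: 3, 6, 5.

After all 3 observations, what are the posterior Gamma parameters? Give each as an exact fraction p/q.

obs 1: x=3 → posterior Gamma(6, 15/4)
obs 2: x=6 → posterior Gamma(12, 19/4)
obs 3: x=5 → posterior Gamma(17, 23/4)

alpha=17, beta=23/4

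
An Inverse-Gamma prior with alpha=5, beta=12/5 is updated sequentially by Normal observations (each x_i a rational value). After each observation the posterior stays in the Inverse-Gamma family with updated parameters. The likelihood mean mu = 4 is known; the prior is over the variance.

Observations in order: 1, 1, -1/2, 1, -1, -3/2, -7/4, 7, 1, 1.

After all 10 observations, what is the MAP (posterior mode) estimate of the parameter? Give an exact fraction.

13389/1760

obs 1: x=1 → posterior Inverse-Gamma(11/2, 69/10)
obs 2: x=1 → posterior Inverse-Gamma(6, 57/5)
obs 3: x=-1/2 → posterior Inverse-Gamma(13/2, 861/40)
obs 4: x=1 → posterior Inverse-Gamma(7, 1041/40)
obs 5: x=-1 → posterior Inverse-Gamma(15/2, 1541/40)
obs 6: x=-3/2 → posterior Inverse-Gamma(8, 1073/20)
obs 7: x=-7/4 → posterior Inverse-Gamma(17/2, 11229/160)
obs 8: x=7 → posterior Inverse-Gamma(9, 11949/160)
obs 9: x=1 → posterior Inverse-Gamma(19/2, 12669/160)
obs 10: x=1 → posterior Inverse-Gamma(10, 13389/160)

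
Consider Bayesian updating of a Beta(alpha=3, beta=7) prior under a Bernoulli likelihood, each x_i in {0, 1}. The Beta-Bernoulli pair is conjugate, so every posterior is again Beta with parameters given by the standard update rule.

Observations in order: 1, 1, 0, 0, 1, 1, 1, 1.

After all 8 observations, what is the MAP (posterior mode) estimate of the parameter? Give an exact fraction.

1/2

obs 1: x=1 → posterior Beta(4, 7)
obs 2: x=1 → posterior Beta(5, 7)
obs 3: x=0 → posterior Beta(5, 8)
obs 4: x=0 → posterior Beta(5, 9)
obs 5: x=1 → posterior Beta(6, 9)
obs 6: x=1 → posterior Beta(7, 9)
obs 7: x=1 → posterior Beta(8, 9)
obs 8: x=1 → posterior Beta(9, 9)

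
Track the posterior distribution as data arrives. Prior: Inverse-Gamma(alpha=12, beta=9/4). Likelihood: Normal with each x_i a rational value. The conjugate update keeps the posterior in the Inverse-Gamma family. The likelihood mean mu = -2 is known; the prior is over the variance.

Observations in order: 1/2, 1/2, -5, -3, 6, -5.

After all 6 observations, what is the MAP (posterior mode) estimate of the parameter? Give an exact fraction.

obs 1: x=1/2 → posterior Inverse-Gamma(25/2, 43/8)
obs 2: x=1/2 → posterior Inverse-Gamma(13, 17/2)
obs 3: x=-5 → posterior Inverse-Gamma(27/2, 13)
obs 4: x=-3 → posterior Inverse-Gamma(14, 27/2)
obs 5: x=6 → posterior Inverse-Gamma(29/2, 91/2)
obs 6: x=-5 → posterior Inverse-Gamma(15, 50)

25/8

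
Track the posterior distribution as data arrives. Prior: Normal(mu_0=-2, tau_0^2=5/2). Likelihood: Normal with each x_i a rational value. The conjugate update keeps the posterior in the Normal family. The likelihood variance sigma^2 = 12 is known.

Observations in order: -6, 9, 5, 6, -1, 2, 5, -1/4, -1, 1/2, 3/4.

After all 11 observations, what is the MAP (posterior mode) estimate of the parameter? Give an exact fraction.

52/79

obs 1: x=-6 → posterior Normal(-78/29, 60/29)
obs 2: x=9 → posterior Normal(-33/34, 30/17)
obs 3: x=5 → posterior Normal(-8/39, 20/13)
obs 4: x=6 → posterior Normal(1/2, 15/11)
obs 5: x=-1 → posterior Normal(17/49, 60/49)
obs 6: x=2 → posterior Normal(1/2, 10/9)
obs 7: x=5 → posterior Normal(52/59, 60/59)
obs 8: x=-1/4 → posterior Normal(203/256, 15/16)
obs 9: x=-1 → posterior Normal(61/92, 20/23)
obs 10: x=1/2 → posterior Normal(193/296, 30/37)
obs 11: x=3/4 → posterior Normal(52/79, 60/79)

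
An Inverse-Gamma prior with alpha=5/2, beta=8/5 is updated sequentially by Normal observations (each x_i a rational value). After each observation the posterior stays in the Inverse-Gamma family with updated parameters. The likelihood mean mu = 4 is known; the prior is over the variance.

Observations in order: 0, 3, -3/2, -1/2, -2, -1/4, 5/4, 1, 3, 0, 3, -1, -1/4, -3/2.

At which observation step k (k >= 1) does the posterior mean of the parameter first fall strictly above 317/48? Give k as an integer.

k = 3

obs 1: x=0 → posterior Inverse-Gamma(3, 48/5)
obs 2: x=3 → posterior Inverse-Gamma(7/2, 101/10)
obs 3: x=-3/2 → posterior Inverse-Gamma(4, 1009/40)
obs 4: x=-1/2 → posterior Inverse-Gamma(9/2, 707/20)
obs 5: x=-2 → posterior Inverse-Gamma(5, 1067/20)
obs 6: x=-1/4 → posterior Inverse-Gamma(11/2, 9981/160)
obs 7: x=5/4 → posterior Inverse-Gamma(6, 5293/80)
obs 8: x=1 → posterior Inverse-Gamma(13/2, 5653/80)
obs 9: x=3 → posterior Inverse-Gamma(7, 5693/80)
obs 10: x=0 → posterior Inverse-Gamma(15/2, 6333/80)
obs 11: x=3 → posterior Inverse-Gamma(8, 6373/80)
obs 12: x=-1 → posterior Inverse-Gamma(17/2, 7373/80)
obs 13: x=-1/4 → posterior Inverse-Gamma(9, 16191/160)
obs 14: x=-3/2 → posterior Inverse-Gamma(19/2, 18611/160)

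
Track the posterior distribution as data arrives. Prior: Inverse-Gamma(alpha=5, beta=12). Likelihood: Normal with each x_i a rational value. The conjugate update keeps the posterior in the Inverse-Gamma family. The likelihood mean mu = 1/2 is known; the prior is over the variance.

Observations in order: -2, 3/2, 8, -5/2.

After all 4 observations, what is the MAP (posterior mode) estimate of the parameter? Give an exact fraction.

193/32

obs 1: x=-2 → posterior Inverse-Gamma(11/2, 121/8)
obs 2: x=3/2 → posterior Inverse-Gamma(6, 125/8)
obs 3: x=8 → posterior Inverse-Gamma(13/2, 175/4)
obs 4: x=-5/2 → posterior Inverse-Gamma(7, 193/4)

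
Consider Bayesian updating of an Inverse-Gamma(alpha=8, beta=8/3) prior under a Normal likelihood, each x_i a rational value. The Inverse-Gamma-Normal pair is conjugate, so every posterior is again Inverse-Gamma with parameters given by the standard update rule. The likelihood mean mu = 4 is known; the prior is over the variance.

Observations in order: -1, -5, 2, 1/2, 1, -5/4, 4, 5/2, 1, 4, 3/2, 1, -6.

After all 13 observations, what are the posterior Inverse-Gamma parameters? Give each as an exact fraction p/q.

alpha=29/2, beta=13951/96

obs 1: x=-1 → posterior Inverse-Gamma(17/2, 91/6)
obs 2: x=-5 → posterior Inverse-Gamma(9, 167/3)
obs 3: x=2 → posterior Inverse-Gamma(19/2, 173/3)
obs 4: x=1/2 → posterior Inverse-Gamma(10, 1531/24)
obs 5: x=1 → posterior Inverse-Gamma(21/2, 1639/24)
obs 6: x=-5/4 → posterior Inverse-Gamma(11, 7879/96)
obs 7: x=4 → posterior Inverse-Gamma(23/2, 7879/96)
obs 8: x=5/2 → posterior Inverse-Gamma(12, 7987/96)
obs 9: x=1 → posterior Inverse-Gamma(25/2, 8419/96)
obs 10: x=4 → posterior Inverse-Gamma(13, 8419/96)
obs 11: x=3/2 → posterior Inverse-Gamma(27/2, 8719/96)
obs 12: x=1 → posterior Inverse-Gamma(14, 9151/96)
obs 13: x=-6 → posterior Inverse-Gamma(29/2, 13951/96)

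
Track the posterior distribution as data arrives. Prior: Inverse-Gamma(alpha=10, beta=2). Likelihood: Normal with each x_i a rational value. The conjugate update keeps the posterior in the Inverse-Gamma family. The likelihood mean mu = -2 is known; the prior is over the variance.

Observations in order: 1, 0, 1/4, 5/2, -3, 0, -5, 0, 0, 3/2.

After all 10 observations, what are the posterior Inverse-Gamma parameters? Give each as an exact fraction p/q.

alpha=15, beta=1225/32

obs 1: x=1 → posterior Inverse-Gamma(21/2, 13/2)
obs 2: x=0 → posterior Inverse-Gamma(11, 17/2)
obs 3: x=1/4 → posterior Inverse-Gamma(23/2, 353/32)
obs 4: x=5/2 → posterior Inverse-Gamma(12, 677/32)
obs 5: x=-3 → posterior Inverse-Gamma(25/2, 693/32)
obs 6: x=0 → posterior Inverse-Gamma(13, 757/32)
obs 7: x=-5 → posterior Inverse-Gamma(27/2, 901/32)
obs 8: x=0 → posterior Inverse-Gamma(14, 965/32)
obs 9: x=0 → posterior Inverse-Gamma(29/2, 1029/32)
obs 10: x=3/2 → posterior Inverse-Gamma(15, 1225/32)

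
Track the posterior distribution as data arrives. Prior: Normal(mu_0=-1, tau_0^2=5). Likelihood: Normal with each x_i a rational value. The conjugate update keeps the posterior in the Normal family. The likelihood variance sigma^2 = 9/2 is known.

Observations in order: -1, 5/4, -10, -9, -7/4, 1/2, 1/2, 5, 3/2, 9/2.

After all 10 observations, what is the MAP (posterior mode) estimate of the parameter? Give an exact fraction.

obs 1: x=-1 → posterior Normal(-1, 45/19)
obs 2: x=5/4 → posterior Normal(-13/58, 45/29)
obs 3: x=-10 → posterior Normal(-71/26, 15/13)
obs 4: x=-9 → posterior Normal(-393/98, 45/49)
obs 5: x=-7/4 → posterior Normal(-214/59, 45/59)
obs 6: x=1/2 → posterior Normal(-209/69, 15/23)
obs 7: x=1/2 → posterior Normal(-204/79, 45/79)
obs 8: x=5 → posterior Normal(-154/89, 45/89)
obs 9: x=3/2 → posterior Normal(-139/99, 5/11)
obs 10: x=9/2 → posterior Normal(-94/109, 45/109)

-94/109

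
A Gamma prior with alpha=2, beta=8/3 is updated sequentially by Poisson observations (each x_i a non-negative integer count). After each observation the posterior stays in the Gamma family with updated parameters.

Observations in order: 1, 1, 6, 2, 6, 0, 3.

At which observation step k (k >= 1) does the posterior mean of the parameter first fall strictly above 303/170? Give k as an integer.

k = 4

obs 1: x=1 → posterior Gamma(3, 11/3)
obs 2: x=1 → posterior Gamma(4, 14/3)
obs 3: x=6 → posterior Gamma(10, 17/3)
obs 4: x=2 → posterior Gamma(12, 20/3)
obs 5: x=6 → posterior Gamma(18, 23/3)
obs 6: x=0 → posterior Gamma(18, 26/3)
obs 7: x=3 → posterior Gamma(21, 29/3)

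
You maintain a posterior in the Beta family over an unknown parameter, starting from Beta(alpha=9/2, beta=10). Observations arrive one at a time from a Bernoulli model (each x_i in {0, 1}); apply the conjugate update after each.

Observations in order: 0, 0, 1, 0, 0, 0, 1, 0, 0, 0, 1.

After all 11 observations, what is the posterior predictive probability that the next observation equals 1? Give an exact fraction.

obs 1: x=0 → posterior Beta(9/2, 11)
obs 2: x=0 → posterior Beta(9/2, 12)
obs 3: x=1 → posterior Beta(11/2, 12)
obs 4: x=0 → posterior Beta(11/2, 13)
obs 5: x=0 → posterior Beta(11/2, 14)
obs 6: x=0 → posterior Beta(11/2, 15)
obs 7: x=1 → posterior Beta(13/2, 15)
obs 8: x=0 → posterior Beta(13/2, 16)
obs 9: x=0 → posterior Beta(13/2, 17)
obs 10: x=0 → posterior Beta(13/2, 18)
obs 11: x=1 → posterior Beta(15/2, 18)

5/17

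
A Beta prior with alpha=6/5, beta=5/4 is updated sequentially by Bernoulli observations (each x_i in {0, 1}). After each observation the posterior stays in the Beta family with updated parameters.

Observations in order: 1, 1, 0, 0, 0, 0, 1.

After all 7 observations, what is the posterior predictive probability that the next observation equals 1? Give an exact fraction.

obs 1: x=1 → posterior Beta(11/5, 5/4)
obs 2: x=1 → posterior Beta(16/5, 5/4)
obs 3: x=0 → posterior Beta(16/5, 9/4)
obs 4: x=0 → posterior Beta(16/5, 13/4)
obs 5: x=0 → posterior Beta(16/5, 17/4)
obs 6: x=0 → posterior Beta(16/5, 21/4)
obs 7: x=1 → posterior Beta(21/5, 21/4)

4/9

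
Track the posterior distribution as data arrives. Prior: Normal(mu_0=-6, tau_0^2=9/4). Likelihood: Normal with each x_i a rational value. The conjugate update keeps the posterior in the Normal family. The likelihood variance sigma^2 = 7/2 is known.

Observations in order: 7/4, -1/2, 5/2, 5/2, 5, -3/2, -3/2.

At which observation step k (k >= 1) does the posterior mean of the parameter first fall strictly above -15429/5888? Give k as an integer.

k = 2

obs 1: x=7/4 → posterior Normal(-273/92, 63/46)
obs 2: x=-1/2 → posterior Normal(-291/128, 63/64)
obs 3: x=5/2 → posterior Normal(-201/164, 63/82)
obs 4: x=5/2 → posterior Normal(-111/200, 63/100)
obs 5: x=5 → posterior Normal(69/236, 63/118)
obs 6: x=-3/2 → posterior Normal(15/272, 63/136)
obs 7: x=-3/2 → posterior Normal(-39/308, 9/22)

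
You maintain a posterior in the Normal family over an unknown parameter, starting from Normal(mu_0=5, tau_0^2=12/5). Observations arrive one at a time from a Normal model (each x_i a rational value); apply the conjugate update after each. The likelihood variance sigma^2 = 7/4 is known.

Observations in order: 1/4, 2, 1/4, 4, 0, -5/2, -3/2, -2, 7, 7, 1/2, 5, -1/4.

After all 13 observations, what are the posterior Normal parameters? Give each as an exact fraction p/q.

obs 1: x=1/4 → posterior Normal(187/83, 84/83)
obs 2: x=2 → posterior Normal(283/131, 84/131)
obs 3: x=1/4 → posterior Normal(295/179, 84/179)
obs 4: x=4 → posterior Normal(487/227, 84/227)
obs 5: x=0 → posterior Normal(487/275, 84/275)
obs 6: x=-5/2 → posterior Normal(367/323, 84/323)
obs 7: x=-3/2 → posterior Normal(295/371, 12/53)
obs 8: x=-2 → posterior Normal(199/419, 84/419)
obs 9: x=7 → posterior Normal(535/467, 84/467)
obs 10: x=7 → posterior Normal(871/515, 84/515)
obs 11: x=1/2 → posterior Normal(895/563, 84/563)
obs 12: x=5 → posterior Normal(1135/611, 84/611)
obs 13: x=-1/4 → posterior Normal(1123/659, 84/659)

mu_0=1123/659, tau_0^2=84/659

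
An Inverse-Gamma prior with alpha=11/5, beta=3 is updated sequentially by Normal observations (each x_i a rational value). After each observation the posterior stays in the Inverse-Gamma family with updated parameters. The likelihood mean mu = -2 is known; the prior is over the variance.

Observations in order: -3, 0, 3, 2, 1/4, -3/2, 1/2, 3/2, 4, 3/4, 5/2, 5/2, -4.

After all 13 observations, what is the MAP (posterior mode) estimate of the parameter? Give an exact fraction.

6555/776

obs 1: x=-3 → posterior Inverse-Gamma(27/10, 7/2)
obs 2: x=0 → posterior Inverse-Gamma(16/5, 11/2)
obs 3: x=3 → posterior Inverse-Gamma(37/10, 18)
obs 4: x=2 → posterior Inverse-Gamma(21/5, 26)
obs 5: x=1/4 → posterior Inverse-Gamma(47/10, 913/32)
obs 6: x=-3/2 → posterior Inverse-Gamma(26/5, 917/32)
obs 7: x=1/2 → posterior Inverse-Gamma(57/10, 1017/32)
obs 8: x=3/2 → posterior Inverse-Gamma(31/5, 1213/32)
obs 9: x=4 → posterior Inverse-Gamma(67/10, 1789/32)
obs 10: x=3/4 → posterior Inverse-Gamma(36/5, 955/16)
obs 11: x=5/2 → posterior Inverse-Gamma(77/10, 1117/16)
obs 12: x=5/2 → posterior Inverse-Gamma(41/5, 1279/16)
obs 13: x=-4 → posterior Inverse-Gamma(87/10, 1311/16)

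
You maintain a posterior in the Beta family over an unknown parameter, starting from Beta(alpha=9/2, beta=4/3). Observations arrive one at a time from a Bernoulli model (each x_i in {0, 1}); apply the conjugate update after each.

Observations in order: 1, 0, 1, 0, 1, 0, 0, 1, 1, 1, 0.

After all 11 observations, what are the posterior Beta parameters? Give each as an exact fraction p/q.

obs 1: x=1 → posterior Beta(11/2, 4/3)
obs 2: x=0 → posterior Beta(11/2, 7/3)
obs 3: x=1 → posterior Beta(13/2, 7/3)
obs 4: x=0 → posterior Beta(13/2, 10/3)
obs 5: x=1 → posterior Beta(15/2, 10/3)
obs 6: x=0 → posterior Beta(15/2, 13/3)
obs 7: x=0 → posterior Beta(15/2, 16/3)
obs 8: x=1 → posterior Beta(17/2, 16/3)
obs 9: x=1 → posterior Beta(19/2, 16/3)
obs 10: x=1 → posterior Beta(21/2, 16/3)
obs 11: x=0 → posterior Beta(21/2, 19/3)

alpha=21/2, beta=19/3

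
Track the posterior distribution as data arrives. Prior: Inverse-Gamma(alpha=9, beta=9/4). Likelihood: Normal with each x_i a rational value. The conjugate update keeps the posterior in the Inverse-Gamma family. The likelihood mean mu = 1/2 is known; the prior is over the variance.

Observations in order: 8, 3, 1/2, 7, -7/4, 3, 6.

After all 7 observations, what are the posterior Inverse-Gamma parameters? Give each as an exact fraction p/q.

obs 1: x=8 → posterior Inverse-Gamma(19/2, 243/8)
obs 2: x=3 → posterior Inverse-Gamma(10, 67/2)
obs 3: x=1/2 → posterior Inverse-Gamma(21/2, 67/2)
obs 4: x=7 → posterior Inverse-Gamma(11, 437/8)
obs 5: x=-7/4 → posterior Inverse-Gamma(23/2, 1829/32)
obs 6: x=3 → posterior Inverse-Gamma(12, 1929/32)
obs 7: x=6 → posterior Inverse-Gamma(25/2, 2413/32)

alpha=25/2, beta=2413/32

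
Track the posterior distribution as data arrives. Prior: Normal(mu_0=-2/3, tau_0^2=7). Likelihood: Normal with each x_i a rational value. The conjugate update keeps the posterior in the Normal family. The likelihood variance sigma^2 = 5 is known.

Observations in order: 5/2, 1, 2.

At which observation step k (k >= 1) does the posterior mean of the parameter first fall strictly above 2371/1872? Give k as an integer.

obs 1: x=5/2 → posterior Normal(85/72, 35/12)
obs 2: x=1 → posterior Normal(127/114, 35/19)
obs 3: x=2 → posterior Normal(211/156, 35/26)

k = 3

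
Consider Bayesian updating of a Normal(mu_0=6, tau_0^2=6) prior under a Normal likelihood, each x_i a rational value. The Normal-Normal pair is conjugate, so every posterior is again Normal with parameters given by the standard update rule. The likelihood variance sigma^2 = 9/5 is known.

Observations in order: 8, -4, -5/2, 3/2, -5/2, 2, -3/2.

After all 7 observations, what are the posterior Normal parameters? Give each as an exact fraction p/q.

mu_0=28/73, tau_0^2=18/73

obs 1: x=8 → posterior Normal(98/13, 18/13)
obs 2: x=-4 → posterior Normal(58/23, 18/23)
obs 3: x=-5/2 → posterior Normal(1, 6/11)
obs 4: x=3/2 → posterior Normal(48/43, 18/43)
obs 5: x=-5/2 → posterior Normal(23/53, 18/53)
obs 6: x=2 → posterior Normal(43/63, 2/7)
obs 7: x=-3/2 → posterior Normal(28/73, 18/73)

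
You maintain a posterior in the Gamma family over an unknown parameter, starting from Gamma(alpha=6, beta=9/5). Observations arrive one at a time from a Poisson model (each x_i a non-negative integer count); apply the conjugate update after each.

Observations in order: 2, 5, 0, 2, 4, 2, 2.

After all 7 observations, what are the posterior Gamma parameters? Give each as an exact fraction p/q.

alpha=23, beta=44/5

obs 1: x=2 → posterior Gamma(8, 14/5)
obs 2: x=5 → posterior Gamma(13, 19/5)
obs 3: x=0 → posterior Gamma(13, 24/5)
obs 4: x=2 → posterior Gamma(15, 29/5)
obs 5: x=4 → posterior Gamma(19, 34/5)
obs 6: x=2 → posterior Gamma(21, 39/5)
obs 7: x=2 → posterior Gamma(23, 44/5)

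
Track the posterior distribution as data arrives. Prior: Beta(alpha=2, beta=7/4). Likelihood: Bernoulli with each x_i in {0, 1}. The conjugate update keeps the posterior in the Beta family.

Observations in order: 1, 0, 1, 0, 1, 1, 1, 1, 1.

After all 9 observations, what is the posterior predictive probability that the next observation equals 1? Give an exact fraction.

12/17

obs 1: x=1 → posterior Beta(3, 7/4)
obs 2: x=0 → posterior Beta(3, 11/4)
obs 3: x=1 → posterior Beta(4, 11/4)
obs 4: x=0 → posterior Beta(4, 15/4)
obs 5: x=1 → posterior Beta(5, 15/4)
obs 6: x=1 → posterior Beta(6, 15/4)
obs 7: x=1 → posterior Beta(7, 15/4)
obs 8: x=1 → posterior Beta(8, 15/4)
obs 9: x=1 → posterior Beta(9, 15/4)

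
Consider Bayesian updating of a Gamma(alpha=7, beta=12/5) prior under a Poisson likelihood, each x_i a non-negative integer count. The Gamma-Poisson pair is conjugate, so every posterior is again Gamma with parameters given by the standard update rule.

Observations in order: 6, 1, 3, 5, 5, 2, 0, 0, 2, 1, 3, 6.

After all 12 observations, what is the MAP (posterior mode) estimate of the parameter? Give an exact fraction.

25/9

obs 1: x=6 → posterior Gamma(13, 17/5)
obs 2: x=1 → posterior Gamma(14, 22/5)
obs 3: x=3 → posterior Gamma(17, 27/5)
obs 4: x=5 → posterior Gamma(22, 32/5)
obs 5: x=5 → posterior Gamma(27, 37/5)
obs 6: x=2 → posterior Gamma(29, 42/5)
obs 7: x=0 → posterior Gamma(29, 47/5)
obs 8: x=0 → posterior Gamma(29, 52/5)
obs 9: x=2 → posterior Gamma(31, 57/5)
obs 10: x=1 → posterior Gamma(32, 62/5)
obs 11: x=3 → posterior Gamma(35, 67/5)
obs 12: x=6 → posterior Gamma(41, 72/5)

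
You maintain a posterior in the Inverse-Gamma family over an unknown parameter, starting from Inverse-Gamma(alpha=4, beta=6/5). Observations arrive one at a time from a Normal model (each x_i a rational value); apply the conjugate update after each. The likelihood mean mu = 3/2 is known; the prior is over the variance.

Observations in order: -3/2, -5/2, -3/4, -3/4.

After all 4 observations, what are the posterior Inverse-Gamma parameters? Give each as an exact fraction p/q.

alpha=6, beta=1501/80

obs 1: x=-3/2 → posterior Inverse-Gamma(9/2, 57/10)
obs 2: x=-5/2 → posterior Inverse-Gamma(5, 137/10)
obs 3: x=-3/4 → posterior Inverse-Gamma(11/2, 2597/160)
obs 4: x=-3/4 → posterior Inverse-Gamma(6, 1501/80)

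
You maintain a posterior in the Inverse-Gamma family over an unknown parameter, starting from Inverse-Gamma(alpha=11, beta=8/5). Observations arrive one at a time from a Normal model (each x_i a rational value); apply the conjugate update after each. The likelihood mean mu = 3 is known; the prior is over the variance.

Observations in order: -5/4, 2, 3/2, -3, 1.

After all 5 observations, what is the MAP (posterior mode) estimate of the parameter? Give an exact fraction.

obs 1: x=-5/4 → posterior Inverse-Gamma(23/2, 1701/160)
obs 2: x=2 → posterior Inverse-Gamma(12, 1781/160)
obs 3: x=3/2 → posterior Inverse-Gamma(25/2, 1961/160)
obs 4: x=-3 → posterior Inverse-Gamma(13, 4841/160)
obs 5: x=1 → posterior Inverse-Gamma(27/2, 5161/160)

5161/2320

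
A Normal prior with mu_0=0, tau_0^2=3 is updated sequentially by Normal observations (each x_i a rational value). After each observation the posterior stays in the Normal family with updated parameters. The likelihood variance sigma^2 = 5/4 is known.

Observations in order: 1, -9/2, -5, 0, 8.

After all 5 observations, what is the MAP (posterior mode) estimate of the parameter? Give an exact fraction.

obs 1: x=1 → posterior Normal(12/17, 15/17)
obs 2: x=-9/2 → posterior Normal(-42/29, 15/29)
obs 3: x=-5 → posterior Normal(-102/41, 15/41)
obs 4: x=0 → posterior Normal(-102/53, 15/53)
obs 5: x=8 → posterior Normal(-6/65, 3/13)

-6/65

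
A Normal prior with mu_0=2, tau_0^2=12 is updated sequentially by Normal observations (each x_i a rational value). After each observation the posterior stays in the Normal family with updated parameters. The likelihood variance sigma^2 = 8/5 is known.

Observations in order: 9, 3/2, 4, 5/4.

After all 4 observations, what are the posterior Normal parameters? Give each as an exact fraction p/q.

mu_0=31/8, tau_0^2=12/31

obs 1: x=9 → posterior Normal(139/17, 24/17)
obs 2: x=3/2 → posterior Normal(323/64, 3/4)
obs 3: x=4 → posterior Normal(443/94, 24/47)
obs 4: x=5/4 → posterior Normal(31/8, 12/31)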